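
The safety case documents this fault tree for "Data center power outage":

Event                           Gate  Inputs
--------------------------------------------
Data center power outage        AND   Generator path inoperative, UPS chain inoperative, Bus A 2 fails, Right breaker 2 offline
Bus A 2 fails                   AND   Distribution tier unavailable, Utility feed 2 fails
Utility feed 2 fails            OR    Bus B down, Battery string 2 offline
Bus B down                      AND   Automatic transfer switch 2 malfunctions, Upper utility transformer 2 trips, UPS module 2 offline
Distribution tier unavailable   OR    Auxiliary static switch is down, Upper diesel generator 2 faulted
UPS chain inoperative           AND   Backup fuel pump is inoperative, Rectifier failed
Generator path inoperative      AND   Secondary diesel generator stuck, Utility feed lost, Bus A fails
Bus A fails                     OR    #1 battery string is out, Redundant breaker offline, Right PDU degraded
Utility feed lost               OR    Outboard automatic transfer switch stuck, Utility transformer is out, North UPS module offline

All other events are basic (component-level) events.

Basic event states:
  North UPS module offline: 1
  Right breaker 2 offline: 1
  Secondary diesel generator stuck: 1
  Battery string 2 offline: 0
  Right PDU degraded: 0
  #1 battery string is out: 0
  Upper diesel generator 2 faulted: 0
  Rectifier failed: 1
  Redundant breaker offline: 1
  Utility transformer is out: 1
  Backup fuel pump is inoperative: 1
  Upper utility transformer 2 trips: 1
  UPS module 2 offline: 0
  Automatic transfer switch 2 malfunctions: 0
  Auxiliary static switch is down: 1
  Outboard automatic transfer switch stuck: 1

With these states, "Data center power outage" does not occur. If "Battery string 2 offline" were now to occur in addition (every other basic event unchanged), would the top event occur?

Yes

Counterfactual: set "Battery string 2 offline" to occurred.
Utility feed lost [OR]: Outboard automatic transfer switch stuck=occurs, Utility transformer is out=occurs, North UPS module offline=occurs → at least one input occurs → occurs.
Bus A fails [OR]: #1 battery string is out=not, Redundant breaker offline=occurs, Right PDU degraded=not → at least one input occurs → occurs.
Generator path inoperative [AND]: Secondary diesel generator stuck=occurs, Utility feed lost=occurs, Bus A fails=occurs → all inputs occur → occurs.
UPS chain inoperative [AND]: Backup fuel pump is inoperative=occurs, Rectifier failed=occurs → all inputs occur → occurs.
Distribution tier unavailable [OR]: Auxiliary static switch is down=occurs, Upper diesel generator 2 faulted=not → at least one input occurs → occurs.
Bus B down [AND]: Automatic transfer switch 2 malfunctions=not, Upper utility transformer 2 trips=occurs, UPS module 2 offline=not → not all inputs occur → does not occur.
Utility feed 2 fails [OR]: Bus B down=not, Battery string 2 offline=occurs → at least one input occurs → occurs.
Bus A 2 fails [AND]: Distribution tier unavailable=occurs, Utility feed 2 fails=occurs → all inputs occur → occurs.
Data center power outage [AND]: Generator path inoperative=occurs, UPS chain inoperative=occurs, Bus A 2 fails=occurs, Right breaker 2 offline=occurs → all inputs occur → occurs.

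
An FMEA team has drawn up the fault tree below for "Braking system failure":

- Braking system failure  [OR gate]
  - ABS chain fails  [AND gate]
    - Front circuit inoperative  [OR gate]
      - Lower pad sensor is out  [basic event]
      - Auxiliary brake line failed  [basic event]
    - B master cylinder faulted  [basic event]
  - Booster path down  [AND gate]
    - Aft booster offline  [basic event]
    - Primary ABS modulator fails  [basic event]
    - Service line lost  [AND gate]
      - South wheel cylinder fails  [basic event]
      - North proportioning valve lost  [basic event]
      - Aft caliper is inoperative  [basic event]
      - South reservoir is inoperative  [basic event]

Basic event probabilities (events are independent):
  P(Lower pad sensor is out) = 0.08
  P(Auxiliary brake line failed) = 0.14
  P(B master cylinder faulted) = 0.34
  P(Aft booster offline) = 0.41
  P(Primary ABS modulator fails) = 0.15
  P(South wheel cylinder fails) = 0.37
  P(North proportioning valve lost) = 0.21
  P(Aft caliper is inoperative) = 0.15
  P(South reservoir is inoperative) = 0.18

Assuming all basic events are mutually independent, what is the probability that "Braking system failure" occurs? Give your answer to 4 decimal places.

0.0711

P(Front circuit inoperative) [OR] = 1 − (1−0.08) × (1−0.14) = 0.208800
P(ABS chain fails) [AND] = 0.208800 × 0.34 = 0.070992
P(Service line lost) [AND] = 0.37 × 0.21 × 0.15 × 0.18 = 0.002098
P(Booster path down) [AND] = 0.41 × 0.15 × 0.002098 = 0.000129
P(Braking system failure) [OR] = 1 − (1−0.070992) × (1−0.000129) = 0.071112
Rounded to 4 decimal places: P(Braking system failure) ≈ 0.0711.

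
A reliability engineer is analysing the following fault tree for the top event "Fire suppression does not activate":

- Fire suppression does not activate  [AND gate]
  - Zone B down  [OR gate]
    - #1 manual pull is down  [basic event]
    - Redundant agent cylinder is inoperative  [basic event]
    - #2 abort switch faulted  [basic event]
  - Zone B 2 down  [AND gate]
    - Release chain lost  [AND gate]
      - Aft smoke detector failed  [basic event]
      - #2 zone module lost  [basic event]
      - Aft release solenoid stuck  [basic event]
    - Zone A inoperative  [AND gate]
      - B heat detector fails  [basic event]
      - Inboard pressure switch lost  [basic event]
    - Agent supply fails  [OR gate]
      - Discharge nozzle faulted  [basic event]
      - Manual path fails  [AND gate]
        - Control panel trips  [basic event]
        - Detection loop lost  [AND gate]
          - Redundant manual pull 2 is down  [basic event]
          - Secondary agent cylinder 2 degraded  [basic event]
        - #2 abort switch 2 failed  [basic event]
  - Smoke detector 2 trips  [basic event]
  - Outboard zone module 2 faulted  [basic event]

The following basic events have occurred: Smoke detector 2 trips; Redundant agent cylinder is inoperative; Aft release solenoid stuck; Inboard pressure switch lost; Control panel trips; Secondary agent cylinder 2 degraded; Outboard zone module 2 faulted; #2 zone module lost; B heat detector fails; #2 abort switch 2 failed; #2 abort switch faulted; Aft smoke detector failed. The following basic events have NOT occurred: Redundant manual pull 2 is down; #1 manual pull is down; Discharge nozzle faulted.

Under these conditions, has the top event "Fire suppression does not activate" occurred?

Zone B down [OR]: #1 manual pull is down=not, Redundant agent cylinder is inoperative=occurs, #2 abort switch faulted=occurs → at least one input occurs → occurs.
Release chain lost [AND]: Aft smoke detector failed=occurs, #2 zone module lost=occurs, Aft release solenoid stuck=occurs → all inputs occur → occurs.
Zone A inoperative [AND]: B heat detector fails=occurs, Inboard pressure switch lost=occurs → all inputs occur → occurs.
Detection loop lost [AND]: Redundant manual pull 2 is down=not, Secondary agent cylinder 2 degraded=occurs → not all inputs occur → does not occur.
Manual path fails [AND]: Control panel trips=occurs, Detection loop lost=not, #2 abort switch 2 failed=occurs → not all inputs occur → does not occur.
Agent supply fails [OR]: Discharge nozzle faulted=not, Manual path fails=not → no input occurs → does not occur.
Zone B 2 down [AND]: Release chain lost=occurs, Zone A inoperative=occurs, Agent supply fails=not → not all inputs occur → does not occur.
Fire suppression does not activate [AND]: Zone B down=occurs, Zone B 2 down=not, Smoke detector 2 trips=occurs, Outboard zone module 2 faulted=occurs → not all inputs occur → does not occur.

No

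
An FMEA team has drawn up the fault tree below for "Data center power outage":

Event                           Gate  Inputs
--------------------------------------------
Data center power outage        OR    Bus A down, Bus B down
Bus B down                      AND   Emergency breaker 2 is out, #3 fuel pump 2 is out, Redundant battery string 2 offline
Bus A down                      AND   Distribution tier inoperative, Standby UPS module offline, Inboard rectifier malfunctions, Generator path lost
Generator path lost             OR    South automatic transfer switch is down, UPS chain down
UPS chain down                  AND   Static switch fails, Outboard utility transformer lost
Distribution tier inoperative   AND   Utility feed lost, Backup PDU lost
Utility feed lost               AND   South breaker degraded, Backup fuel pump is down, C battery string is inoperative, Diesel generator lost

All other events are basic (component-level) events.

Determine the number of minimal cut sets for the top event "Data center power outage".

Utility feed lost [AND]: one cut set from each child combined → 1 × 1 × 1 × 1 = 1 cut set(s).
Distribution tier inoperative [AND]: one cut set from each child combined → 1 × 1 = 1 cut set(s).
UPS chain down [AND]: one cut set from each child combined → 1 × 1 = 1 cut set(s).
Generator path lost [OR]: union of children's cut sets → 2 cut set(s).
Bus A down [AND]: one cut set from each child combined → 1 × 1 × 1 × 2 = 2 cut set(s).
Bus B down [AND]: one cut set from each child combined → 1 × 1 × 1 = 1 cut set(s).
Data center power outage [OR]: union of children's cut sets → 3 cut set(s).
Minimal cut sets: {Backup PDU lost, Backup fuel pump is down, C battery string is inoperative, Diesel generator lost, Inboard rectifier malfunctions, South automatic transfer switch is down, South breaker degraded, Standby UPS module offline}; {Backup PDU lost, Backup fuel pump is down, C battery string is inoperative, Diesel generator lost, Inboard rectifier malfunctions, Outboard utility transformer lost, South breaker degraded, Standby UPS module offline, Static switch fails}; {#3 fuel pump 2 is out, Emergency breaker 2 is out, Redundant battery string 2 offline}.

3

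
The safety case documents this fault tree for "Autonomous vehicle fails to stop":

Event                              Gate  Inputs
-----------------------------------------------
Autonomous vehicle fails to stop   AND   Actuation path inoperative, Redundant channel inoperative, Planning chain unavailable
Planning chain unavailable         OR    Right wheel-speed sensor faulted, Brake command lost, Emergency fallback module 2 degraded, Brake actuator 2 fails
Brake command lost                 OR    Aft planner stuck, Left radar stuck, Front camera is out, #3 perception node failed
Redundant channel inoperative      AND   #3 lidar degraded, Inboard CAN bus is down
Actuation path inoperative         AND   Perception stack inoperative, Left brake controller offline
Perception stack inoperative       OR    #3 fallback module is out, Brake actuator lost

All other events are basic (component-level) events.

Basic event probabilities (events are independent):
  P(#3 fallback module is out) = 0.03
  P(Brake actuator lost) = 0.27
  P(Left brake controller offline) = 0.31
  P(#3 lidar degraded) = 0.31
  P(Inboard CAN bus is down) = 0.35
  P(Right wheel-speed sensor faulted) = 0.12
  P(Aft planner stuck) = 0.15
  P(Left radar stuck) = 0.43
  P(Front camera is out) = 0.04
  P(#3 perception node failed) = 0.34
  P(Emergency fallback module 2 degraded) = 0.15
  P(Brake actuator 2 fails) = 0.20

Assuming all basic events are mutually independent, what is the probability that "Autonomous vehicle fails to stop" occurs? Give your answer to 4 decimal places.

0.0080

P(Perception stack inoperative) [OR] = 1 − (1−0.03) × (1−0.27) = 0.291900
P(Actuation path inoperative) [AND] = 0.291900 × 0.31 = 0.090489
P(Redundant channel inoperative) [AND] = 0.31 × 0.35 = 0.108500
P(Brake command lost) [OR] = 1 − (1−0.15) × (1−0.43) × (1−0.04) × (1−0.34) = 0.693021
P(Planning chain unavailable) [OR] = 1 − (1−0.12) × (1−0.693021) × (1−0.15) × (1−0.20) = 0.816304
P(Autonomous vehicle fails to stop) [AND] = 0.090489 × 0.108500 × 0.816304 = 0.008015
Rounded to 4 decimal places: P(Autonomous vehicle fails to stop) ≈ 0.0080.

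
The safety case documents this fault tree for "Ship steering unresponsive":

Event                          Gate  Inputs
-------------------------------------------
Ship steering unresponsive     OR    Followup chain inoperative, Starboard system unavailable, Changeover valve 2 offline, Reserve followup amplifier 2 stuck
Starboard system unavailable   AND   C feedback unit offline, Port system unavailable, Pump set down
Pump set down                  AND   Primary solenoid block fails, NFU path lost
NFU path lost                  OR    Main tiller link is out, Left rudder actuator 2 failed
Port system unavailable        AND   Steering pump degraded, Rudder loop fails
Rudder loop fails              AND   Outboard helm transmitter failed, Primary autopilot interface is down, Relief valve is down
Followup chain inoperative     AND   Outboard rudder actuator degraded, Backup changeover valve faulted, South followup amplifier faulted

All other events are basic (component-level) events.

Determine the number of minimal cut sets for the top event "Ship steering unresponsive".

Followup chain inoperative [AND]: one cut set from each child combined → 1 × 1 × 1 = 1 cut set(s).
Rudder loop fails [AND]: one cut set from each child combined → 1 × 1 × 1 = 1 cut set(s).
Port system unavailable [AND]: one cut set from each child combined → 1 × 1 = 1 cut set(s).
NFU path lost [OR]: union of children's cut sets → 2 cut set(s).
Pump set down [AND]: one cut set from each child combined → 1 × 2 = 2 cut set(s).
Starboard system unavailable [AND]: one cut set from each child combined → 1 × 1 × 2 = 2 cut set(s).
Ship steering unresponsive [OR]: union of children's cut sets → 5 cut set(s).
Minimal cut sets: {Backup changeover valve faulted, Outboard rudder actuator degraded, South followup amplifier faulted}; {C feedback unit offline, Main tiller link is out, Outboard helm transmitter failed, Primary autopilot interface is down, Primary solenoid block fails, Relief valve is down, Steering pump degraded}; {C feedback unit offline, Left rudder actuator 2 failed, Outboard helm transmitter failed, Primary autopilot interface is down, Primary solenoid block fails, Relief valve is down, Steering pump degraded}; {Changeover valve 2 offline}; {Reserve followup amplifier 2 stuck}.

5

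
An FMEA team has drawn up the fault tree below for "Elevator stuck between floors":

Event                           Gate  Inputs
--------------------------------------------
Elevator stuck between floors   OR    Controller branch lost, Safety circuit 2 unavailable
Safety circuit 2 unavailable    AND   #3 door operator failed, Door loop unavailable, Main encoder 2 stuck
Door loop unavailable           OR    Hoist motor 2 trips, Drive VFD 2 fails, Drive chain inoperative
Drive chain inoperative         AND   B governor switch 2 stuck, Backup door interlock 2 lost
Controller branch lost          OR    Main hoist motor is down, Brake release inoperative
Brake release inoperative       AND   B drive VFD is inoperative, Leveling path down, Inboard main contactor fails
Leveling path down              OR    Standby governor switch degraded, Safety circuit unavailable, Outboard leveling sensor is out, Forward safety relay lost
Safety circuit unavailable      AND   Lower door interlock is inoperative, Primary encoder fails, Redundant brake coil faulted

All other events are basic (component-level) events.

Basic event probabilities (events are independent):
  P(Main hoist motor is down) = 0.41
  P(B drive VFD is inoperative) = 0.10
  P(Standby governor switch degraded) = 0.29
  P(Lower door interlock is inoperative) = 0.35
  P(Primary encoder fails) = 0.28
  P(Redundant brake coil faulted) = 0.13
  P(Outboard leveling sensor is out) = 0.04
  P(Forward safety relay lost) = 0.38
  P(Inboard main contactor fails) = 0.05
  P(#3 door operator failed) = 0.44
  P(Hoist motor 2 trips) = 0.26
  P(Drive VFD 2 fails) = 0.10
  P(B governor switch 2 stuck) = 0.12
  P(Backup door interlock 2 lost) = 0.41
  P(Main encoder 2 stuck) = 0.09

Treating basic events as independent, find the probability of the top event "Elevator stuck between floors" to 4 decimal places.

0.4203

P(Safety circuit unavailable) [AND] = 0.35 × 0.28 × 0.13 = 0.012740
P(Leveling path down) [OR] = 1 − (1−0.29) × (1−0.012740) × (1−0.04) × (1−0.38) = 0.582792
P(Brake release inoperative) [AND] = 0.10 × 0.582792 × 0.05 = 0.002914
P(Controller branch lost) [OR] = 1 − (1−0.41) × (1−0.002914) = 0.411719
P(Drive chain inoperative) [AND] = 0.12 × 0.41 = 0.049200
P(Door loop unavailable) [OR] = 1 − (1−0.26) × (1−0.10) × (1−0.049200) = 0.366767
P(Safety circuit 2 unavailable) [AND] = 0.44 × 0.366767 × 0.09 = 0.014524
P(Elevator stuck between floors) [OR] = 1 − (1−0.411719) × (1−0.014524) = 0.420263
Rounded to 4 decimal places: P(Elevator stuck between floors) ≈ 0.4203.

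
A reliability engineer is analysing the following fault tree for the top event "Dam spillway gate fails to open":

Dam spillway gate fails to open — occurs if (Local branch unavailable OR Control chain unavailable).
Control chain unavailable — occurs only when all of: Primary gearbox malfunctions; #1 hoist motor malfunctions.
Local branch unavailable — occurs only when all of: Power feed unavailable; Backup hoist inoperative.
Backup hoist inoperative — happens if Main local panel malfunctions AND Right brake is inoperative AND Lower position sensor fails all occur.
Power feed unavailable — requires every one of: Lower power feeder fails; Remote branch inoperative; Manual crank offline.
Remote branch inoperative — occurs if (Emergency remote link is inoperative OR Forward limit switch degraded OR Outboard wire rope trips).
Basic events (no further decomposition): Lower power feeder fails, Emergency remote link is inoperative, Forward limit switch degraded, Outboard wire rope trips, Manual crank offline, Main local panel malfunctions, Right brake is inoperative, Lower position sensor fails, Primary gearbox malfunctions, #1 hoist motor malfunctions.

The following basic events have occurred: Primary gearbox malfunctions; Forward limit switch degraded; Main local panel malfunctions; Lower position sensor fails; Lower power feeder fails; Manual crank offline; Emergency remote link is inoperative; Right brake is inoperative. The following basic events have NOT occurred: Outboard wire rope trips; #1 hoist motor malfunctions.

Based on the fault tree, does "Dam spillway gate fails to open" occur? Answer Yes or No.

Remote branch inoperative [OR]: Emergency remote link is inoperative=occurs, Forward limit switch degraded=occurs, Outboard wire rope trips=not → at least one input occurs → occurs.
Power feed unavailable [AND]: Lower power feeder fails=occurs, Remote branch inoperative=occurs, Manual crank offline=occurs → all inputs occur → occurs.
Backup hoist inoperative [AND]: Main local panel malfunctions=occurs, Right brake is inoperative=occurs, Lower position sensor fails=occurs → all inputs occur → occurs.
Local branch unavailable [AND]: Power feed unavailable=occurs, Backup hoist inoperative=occurs → all inputs occur → occurs.
Control chain unavailable [AND]: Primary gearbox malfunctions=occurs, #1 hoist motor malfunctions=not → not all inputs occur → does not occur.
Dam spillway gate fails to open [OR]: Local branch unavailable=occurs, Control chain unavailable=not → at least one input occurs → occurs.

Yes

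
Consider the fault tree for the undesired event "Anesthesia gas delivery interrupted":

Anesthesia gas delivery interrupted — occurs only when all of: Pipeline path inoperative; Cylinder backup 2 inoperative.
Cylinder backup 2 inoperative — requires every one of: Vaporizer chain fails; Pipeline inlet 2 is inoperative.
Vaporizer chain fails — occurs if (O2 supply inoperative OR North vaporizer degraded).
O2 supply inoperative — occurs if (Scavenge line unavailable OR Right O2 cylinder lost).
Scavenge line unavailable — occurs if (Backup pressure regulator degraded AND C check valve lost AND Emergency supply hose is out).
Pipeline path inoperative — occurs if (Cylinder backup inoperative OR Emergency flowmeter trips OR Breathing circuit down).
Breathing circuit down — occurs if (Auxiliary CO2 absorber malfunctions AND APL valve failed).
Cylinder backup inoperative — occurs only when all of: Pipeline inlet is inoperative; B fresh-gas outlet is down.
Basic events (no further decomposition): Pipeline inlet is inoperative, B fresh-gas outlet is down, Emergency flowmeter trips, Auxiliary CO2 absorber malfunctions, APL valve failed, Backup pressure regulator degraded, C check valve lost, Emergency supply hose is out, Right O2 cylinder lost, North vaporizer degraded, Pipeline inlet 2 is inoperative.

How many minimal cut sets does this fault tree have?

Cylinder backup inoperative [AND]: one cut set from each child combined → 1 × 1 = 1 cut set(s).
Breathing circuit down [AND]: one cut set from each child combined → 1 × 1 = 1 cut set(s).
Pipeline path inoperative [OR]: union of children's cut sets → 3 cut set(s).
Scavenge line unavailable [AND]: one cut set from each child combined → 1 × 1 × 1 = 1 cut set(s).
O2 supply inoperative [OR]: union of children's cut sets → 2 cut set(s).
Vaporizer chain fails [OR]: union of children's cut sets → 3 cut set(s).
Cylinder backup 2 inoperative [AND]: one cut set from each child combined → 3 × 1 = 3 cut set(s).
Anesthesia gas delivery interrupted [AND]: one cut set from each child combined → 3 × 3 = 9 cut set(s).
Minimal cut sets: {B fresh-gas outlet is down, Backup pressure regulator degraded, C check valve lost, Emergency supply hose is out, Pipeline inlet 2 is inoperative, Pipeline inlet is inoperative}; {B fresh-gas outlet is down, Pipeline inlet 2 is inoperative, Pipeline inlet is inoperative, Right O2 cylinder lost}; {B fresh-gas outlet is down, North vaporizer degraded, Pipeline inlet 2 is inoperative, Pipeline inlet is inoperative}; {Backup pressure regulator degraded, C check valve lost, Emergency flowmeter trips, Emergency supply hose is out, Pipeline inlet 2 is inoperative}; {Emergency flowmeter trips, Pipeline inlet 2 is inoperative, Right O2 cylinder lost}; {Emergency flowmeter trips, North vaporizer degraded, Pipeline inlet 2 is inoperative}; {APL valve failed, Auxiliary CO2 absorber malfunctions, Backup pressure regulator degraded, C check valve lost, Emergency supply hose is out, Pipeline inlet 2 is inoperative}; {APL valve failed, Auxiliary CO2 absorber malfunctions, Pipeline inlet 2 is inoperative, Right O2 cylinder lost}; {APL valve failed, Auxiliary CO2 absorber malfunctions, North vaporizer degraded, Pipeline inlet 2 is inoperative}.

9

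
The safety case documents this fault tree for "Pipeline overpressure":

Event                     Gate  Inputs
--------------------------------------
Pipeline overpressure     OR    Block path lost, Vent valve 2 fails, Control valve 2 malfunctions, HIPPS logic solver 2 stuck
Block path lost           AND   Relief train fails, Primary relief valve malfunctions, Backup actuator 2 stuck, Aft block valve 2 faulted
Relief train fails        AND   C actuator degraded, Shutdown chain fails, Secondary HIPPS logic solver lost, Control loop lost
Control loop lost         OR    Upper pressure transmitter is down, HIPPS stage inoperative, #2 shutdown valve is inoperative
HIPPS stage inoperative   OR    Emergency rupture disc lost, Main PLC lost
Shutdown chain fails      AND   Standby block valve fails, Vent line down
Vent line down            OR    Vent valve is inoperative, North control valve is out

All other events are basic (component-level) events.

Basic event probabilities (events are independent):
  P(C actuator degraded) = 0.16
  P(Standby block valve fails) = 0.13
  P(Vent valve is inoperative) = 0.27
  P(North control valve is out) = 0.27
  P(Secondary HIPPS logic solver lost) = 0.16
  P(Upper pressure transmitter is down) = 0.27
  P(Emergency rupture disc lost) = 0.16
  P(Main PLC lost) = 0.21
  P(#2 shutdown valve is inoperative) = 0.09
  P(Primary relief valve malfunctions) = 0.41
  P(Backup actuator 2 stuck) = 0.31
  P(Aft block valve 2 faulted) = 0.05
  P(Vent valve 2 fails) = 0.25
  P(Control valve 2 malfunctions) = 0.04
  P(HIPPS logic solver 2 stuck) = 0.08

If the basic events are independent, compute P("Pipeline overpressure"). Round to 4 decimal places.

0.3376

P(Vent line down) [OR] = 1 − (1−0.27) × (1−0.27) = 0.467100
P(Shutdown chain fails) [AND] = 0.13 × 0.467100 = 0.060723
P(HIPPS stage inoperative) [OR] = 1 − (1−0.16) × (1−0.21) = 0.336400
P(Control loop lost) [OR] = 1 − (1−0.27) × (1−0.336400) × (1−0.09) = 0.559171
P(Relief train fails) [AND] = 0.16 × 0.060723 × 0.16 × 0.559171 = 0.000869
P(Block path lost) [AND] = 0.000869 × 0.41 × 0.31 × 0.05 = 0.000006
P(Pipeline overpressure) [OR] = 1 − (1−0.000006) × (1−0.25) × (1−0.04) × (1−0.08) = 0.337604
Rounded to 4 decimal places: P(Pipeline overpressure) ≈ 0.3376.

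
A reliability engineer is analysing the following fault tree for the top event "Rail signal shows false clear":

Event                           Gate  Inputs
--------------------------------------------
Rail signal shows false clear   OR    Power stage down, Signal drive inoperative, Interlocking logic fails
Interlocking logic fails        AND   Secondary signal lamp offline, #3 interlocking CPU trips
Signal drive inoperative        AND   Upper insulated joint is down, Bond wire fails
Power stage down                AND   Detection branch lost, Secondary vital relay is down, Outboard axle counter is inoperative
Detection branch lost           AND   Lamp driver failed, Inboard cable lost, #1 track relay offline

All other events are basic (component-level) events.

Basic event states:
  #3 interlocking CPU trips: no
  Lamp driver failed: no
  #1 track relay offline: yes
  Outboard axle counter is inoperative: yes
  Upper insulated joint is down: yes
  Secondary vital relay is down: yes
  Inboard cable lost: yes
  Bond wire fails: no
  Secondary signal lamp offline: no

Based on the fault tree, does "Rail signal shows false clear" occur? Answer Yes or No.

No

Detection branch lost [AND]: Lamp driver failed=not, Inboard cable lost=occurs, #1 track relay offline=occurs → not all inputs occur → does not occur.
Power stage down [AND]: Detection branch lost=not, Secondary vital relay is down=occurs, Outboard axle counter is inoperative=occurs → not all inputs occur → does not occur.
Signal drive inoperative [AND]: Upper insulated joint is down=occurs, Bond wire fails=not → not all inputs occur → does not occur.
Interlocking logic fails [AND]: Secondary signal lamp offline=not, #3 interlocking CPU trips=not → not all inputs occur → does not occur.
Rail signal shows false clear [OR]: Power stage down=not, Signal drive inoperative=not, Interlocking logic fails=not → no input occurs → does not occur.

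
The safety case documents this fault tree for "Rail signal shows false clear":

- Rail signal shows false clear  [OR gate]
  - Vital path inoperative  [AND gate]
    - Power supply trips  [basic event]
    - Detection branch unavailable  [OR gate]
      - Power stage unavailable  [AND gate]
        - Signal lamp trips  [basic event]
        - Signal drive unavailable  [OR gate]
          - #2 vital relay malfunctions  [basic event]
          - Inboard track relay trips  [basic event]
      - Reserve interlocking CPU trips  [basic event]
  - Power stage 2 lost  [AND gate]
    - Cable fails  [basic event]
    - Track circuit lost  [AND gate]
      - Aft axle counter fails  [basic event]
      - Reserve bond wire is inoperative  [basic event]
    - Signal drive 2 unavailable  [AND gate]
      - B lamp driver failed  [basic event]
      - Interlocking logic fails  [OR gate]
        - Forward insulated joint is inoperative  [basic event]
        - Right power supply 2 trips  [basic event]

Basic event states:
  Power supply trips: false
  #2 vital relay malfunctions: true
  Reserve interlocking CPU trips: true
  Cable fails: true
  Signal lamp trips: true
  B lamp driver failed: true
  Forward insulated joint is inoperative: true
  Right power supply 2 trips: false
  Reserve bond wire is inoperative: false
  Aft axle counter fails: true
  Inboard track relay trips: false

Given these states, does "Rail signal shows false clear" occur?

Signal drive unavailable [OR]: #2 vital relay malfunctions=occurs, Inboard track relay trips=not → at least one input occurs → occurs.
Power stage unavailable [AND]: Signal lamp trips=occurs, Signal drive unavailable=occurs → all inputs occur → occurs.
Detection branch unavailable [OR]: Power stage unavailable=occurs, Reserve interlocking CPU trips=occurs → at least one input occurs → occurs.
Vital path inoperative [AND]: Power supply trips=not, Detection branch unavailable=occurs → not all inputs occur → does not occur.
Track circuit lost [AND]: Aft axle counter fails=occurs, Reserve bond wire is inoperative=not → not all inputs occur → does not occur.
Interlocking logic fails [OR]: Forward insulated joint is inoperative=occurs, Right power supply 2 trips=not → at least one input occurs → occurs.
Signal drive 2 unavailable [AND]: B lamp driver failed=occurs, Interlocking logic fails=occurs → all inputs occur → occurs.
Power stage 2 lost [AND]: Cable fails=occurs, Track circuit lost=not, Signal drive 2 unavailable=occurs → not all inputs occur → does not occur.
Rail signal shows false clear [OR]: Vital path inoperative=not, Power stage 2 lost=not → no input occurs → does not occur.

No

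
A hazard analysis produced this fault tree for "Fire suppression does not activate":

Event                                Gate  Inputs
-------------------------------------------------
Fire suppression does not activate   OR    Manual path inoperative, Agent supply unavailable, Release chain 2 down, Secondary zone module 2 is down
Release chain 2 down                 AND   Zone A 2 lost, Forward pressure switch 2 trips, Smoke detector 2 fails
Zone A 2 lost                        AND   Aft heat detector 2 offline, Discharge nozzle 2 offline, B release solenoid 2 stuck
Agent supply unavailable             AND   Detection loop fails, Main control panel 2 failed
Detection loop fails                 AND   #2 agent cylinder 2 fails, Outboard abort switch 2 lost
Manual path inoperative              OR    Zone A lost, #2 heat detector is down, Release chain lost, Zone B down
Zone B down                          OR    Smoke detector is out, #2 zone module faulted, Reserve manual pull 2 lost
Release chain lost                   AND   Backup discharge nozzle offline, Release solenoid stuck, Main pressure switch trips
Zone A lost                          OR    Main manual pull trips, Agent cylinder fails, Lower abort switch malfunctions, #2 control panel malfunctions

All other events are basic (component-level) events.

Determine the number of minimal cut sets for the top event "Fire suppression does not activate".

12

Zone A lost [OR]: union of children's cut sets → 4 cut set(s).
Release chain lost [AND]: one cut set from each child combined → 1 × 1 × 1 = 1 cut set(s).
Zone B down [OR]: union of children's cut sets → 3 cut set(s).
Manual path inoperative [OR]: union of children's cut sets → 9 cut set(s).
Detection loop fails [AND]: one cut set from each child combined → 1 × 1 = 1 cut set(s).
Agent supply unavailable [AND]: one cut set from each child combined → 1 × 1 = 1 cut set(s).
Zone A 2 lost [AND]: one cut set from each child combined → 1 × 1 × 1 = 1 cut set(s).
Release chain 2 down [AND]: one cut set from each child combined → 1 × 1 × 1 = 1 cut set(s).
Fire suppression does not activate [OR]: union of children's cut sets → 12 cut set(s).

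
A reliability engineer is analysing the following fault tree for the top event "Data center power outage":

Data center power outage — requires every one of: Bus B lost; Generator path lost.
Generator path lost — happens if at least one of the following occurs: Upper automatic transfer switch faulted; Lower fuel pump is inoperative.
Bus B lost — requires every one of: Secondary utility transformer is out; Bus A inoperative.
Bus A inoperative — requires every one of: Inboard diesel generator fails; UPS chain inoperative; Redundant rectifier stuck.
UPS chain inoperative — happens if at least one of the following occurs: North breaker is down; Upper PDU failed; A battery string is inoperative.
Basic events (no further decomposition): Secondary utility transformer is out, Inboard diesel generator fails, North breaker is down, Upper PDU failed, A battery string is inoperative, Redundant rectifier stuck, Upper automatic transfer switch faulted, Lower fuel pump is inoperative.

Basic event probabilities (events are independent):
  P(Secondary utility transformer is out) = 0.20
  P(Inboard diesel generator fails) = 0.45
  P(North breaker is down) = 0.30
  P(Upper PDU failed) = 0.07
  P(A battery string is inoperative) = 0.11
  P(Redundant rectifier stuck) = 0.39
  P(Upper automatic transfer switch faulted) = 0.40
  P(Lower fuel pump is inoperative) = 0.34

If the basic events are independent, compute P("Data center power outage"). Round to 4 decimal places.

0.0089

P(UPS chain inoperative) [OR] = 1 − (1−0.30) × (1−0.07) × (1−0.11) = 0.420610
P(Bus A inoperative) [AND] = 0.45 × 0.420610 × 0.39 = 0.073817
P(Bus B lost) [AND] = 0.20 × 0.073817 = 0.014763
P(Generator path lost) [OR] = 1 − (1−0.40) × (1−0.34) = 0.604000
P(Data center power outage) [AND] = 0.014763 × 0.604000 = 0.008917
Rounded to 4 decimal places: P(Data center power outage) ≈ 0.0089.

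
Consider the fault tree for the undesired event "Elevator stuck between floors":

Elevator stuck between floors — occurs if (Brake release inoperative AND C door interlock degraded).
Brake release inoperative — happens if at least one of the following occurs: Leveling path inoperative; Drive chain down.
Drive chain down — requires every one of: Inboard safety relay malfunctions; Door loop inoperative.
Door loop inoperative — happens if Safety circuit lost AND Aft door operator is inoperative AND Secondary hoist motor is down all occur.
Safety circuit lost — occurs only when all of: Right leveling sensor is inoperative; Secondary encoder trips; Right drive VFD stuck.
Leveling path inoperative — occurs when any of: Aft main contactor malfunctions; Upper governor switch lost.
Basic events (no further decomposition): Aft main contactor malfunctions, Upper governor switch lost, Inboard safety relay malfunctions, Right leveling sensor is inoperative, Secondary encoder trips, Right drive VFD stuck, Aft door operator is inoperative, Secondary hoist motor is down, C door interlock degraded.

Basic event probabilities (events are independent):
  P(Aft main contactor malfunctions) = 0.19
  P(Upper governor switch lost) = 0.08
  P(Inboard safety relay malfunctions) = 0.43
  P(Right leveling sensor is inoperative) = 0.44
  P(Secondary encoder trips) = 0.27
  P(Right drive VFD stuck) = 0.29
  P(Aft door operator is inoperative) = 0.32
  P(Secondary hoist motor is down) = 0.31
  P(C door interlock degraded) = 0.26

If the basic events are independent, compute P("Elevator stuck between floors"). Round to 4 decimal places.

0.0665

P(Leveling path inoperative) [OR] = 1 − (1−0.19) × (1−0.08) = 0.254800
P(Safety circuit lost) [AND] = 0.44 × 0.27 × 0.29 = 0.034452
P(Door loop inoperative) [AND] = 0.034452 × 0.32 × 0.31 = 0.003418
P(Drive chain down) [AND] = 0.43 × 0.003418 = 0.001470
P(Brake release inoperative) [OR] = 1 − (1−0.254800) × (1−0.001470) = 0.255895
P(Elevator stuck between floors) [AND] = 0.255895 × 0.26 = 0.066533
Rounded to 4 decimal places: P(Elevator stuck between floors) ≈ 0.0665.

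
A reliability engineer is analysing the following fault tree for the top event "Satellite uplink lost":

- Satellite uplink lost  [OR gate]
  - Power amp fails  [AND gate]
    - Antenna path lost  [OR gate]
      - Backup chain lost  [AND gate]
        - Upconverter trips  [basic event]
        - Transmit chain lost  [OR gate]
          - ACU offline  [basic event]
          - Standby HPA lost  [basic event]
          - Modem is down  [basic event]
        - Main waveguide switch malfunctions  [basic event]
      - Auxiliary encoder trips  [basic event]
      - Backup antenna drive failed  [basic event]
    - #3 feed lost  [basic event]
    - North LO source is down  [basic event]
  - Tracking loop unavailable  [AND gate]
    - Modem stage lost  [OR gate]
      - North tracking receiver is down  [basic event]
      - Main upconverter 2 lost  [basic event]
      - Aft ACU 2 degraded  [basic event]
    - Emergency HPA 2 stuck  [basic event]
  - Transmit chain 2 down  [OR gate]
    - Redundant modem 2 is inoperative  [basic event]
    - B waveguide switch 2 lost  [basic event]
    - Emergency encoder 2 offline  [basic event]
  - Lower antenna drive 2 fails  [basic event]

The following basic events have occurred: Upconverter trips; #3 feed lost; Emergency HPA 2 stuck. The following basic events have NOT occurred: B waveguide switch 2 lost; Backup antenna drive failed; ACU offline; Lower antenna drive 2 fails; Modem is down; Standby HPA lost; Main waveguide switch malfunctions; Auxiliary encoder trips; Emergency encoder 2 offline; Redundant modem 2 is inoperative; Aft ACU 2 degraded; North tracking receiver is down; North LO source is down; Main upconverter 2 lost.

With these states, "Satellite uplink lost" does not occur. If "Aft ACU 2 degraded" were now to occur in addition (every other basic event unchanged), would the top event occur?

Yes

Counterfactual: set "Aft ACU 2 degraded" to occurred.
Transmit chain lost [OR]: ACU offline=not, Standby HPA lost=not, Modem is down=not → no input occurs → does not occur.
Backup chain lost [AND]: Upconverter trips=occurs, Transmit chain lost=not, Main waveguide switch malfunctions=not → not all inputs occur → does not occur.
Antenna path lost [OR]: Backup chain lost=not, Auxiliary encoder trips=not, Backup antenna drive failed=not → no input occurs → does not occur.
Power amp fails [AND]: Antenna path lost=not, #3 feed lost=occurs, North LO source is down=not → not all inputs occur → does not occur.
Modem stage lost [OR]: North tracking receiver is down=not, Main upconverter 2 lost=not, Aft ACU 2 degraded=occurs → at least one input occurs → occurs.
Tracking loop unavailable [AND]: Modem stage lost=occurs, Emergency HPA 2 stuck=occurs → all inputs occur → occurs.
Transmit chain 2 down [OR]: Redundant modem 2 is inoperative=not, B waveguide switch 2 lost=not, Emergency encoder 2 offline=not → no input occurs → does not occur.
Satellite uplink lost [OR]: Power amp fails=not, Tracking loop unavailable=occurs, Transmit chain 2 down=not, Lower antenna drive 2 fails=not → at least one input occurs → occurs.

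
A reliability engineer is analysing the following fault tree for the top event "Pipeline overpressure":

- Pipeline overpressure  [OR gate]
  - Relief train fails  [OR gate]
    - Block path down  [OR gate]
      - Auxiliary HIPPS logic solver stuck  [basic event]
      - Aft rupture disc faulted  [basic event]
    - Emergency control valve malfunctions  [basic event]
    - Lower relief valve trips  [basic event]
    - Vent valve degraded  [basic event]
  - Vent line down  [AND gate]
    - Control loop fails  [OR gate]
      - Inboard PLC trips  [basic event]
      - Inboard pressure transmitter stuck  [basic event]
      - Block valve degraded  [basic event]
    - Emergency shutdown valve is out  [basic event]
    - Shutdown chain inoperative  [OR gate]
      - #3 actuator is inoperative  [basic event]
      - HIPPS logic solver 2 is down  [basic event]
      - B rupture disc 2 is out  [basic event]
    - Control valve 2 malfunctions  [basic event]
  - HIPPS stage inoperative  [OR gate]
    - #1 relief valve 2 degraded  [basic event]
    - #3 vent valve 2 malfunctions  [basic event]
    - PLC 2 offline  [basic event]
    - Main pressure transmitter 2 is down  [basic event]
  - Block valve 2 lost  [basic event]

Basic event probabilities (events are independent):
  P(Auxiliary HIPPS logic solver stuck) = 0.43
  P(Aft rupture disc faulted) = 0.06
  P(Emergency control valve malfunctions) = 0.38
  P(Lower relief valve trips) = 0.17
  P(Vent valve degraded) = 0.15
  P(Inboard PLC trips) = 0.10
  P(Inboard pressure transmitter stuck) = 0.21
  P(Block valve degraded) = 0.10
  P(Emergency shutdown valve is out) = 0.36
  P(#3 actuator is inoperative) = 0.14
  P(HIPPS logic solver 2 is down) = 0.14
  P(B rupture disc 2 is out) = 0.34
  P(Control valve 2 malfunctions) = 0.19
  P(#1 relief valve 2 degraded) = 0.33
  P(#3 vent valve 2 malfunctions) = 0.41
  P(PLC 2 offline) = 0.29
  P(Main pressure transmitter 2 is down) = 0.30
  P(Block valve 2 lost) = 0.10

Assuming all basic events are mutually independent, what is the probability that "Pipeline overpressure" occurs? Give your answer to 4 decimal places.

P(Block path down) [OR] = 1 − (1−0.43) × (1−0.06) = 0.464200
P(Relief train fails) [OR] = 1 − (1−0.464200) × (1−0.38) × (1−0.17) × (1−0.15) = 0.765636
P(Control loop fails) [OR] = 1 − (1−0.10) × (1−0.21) × (1−0.10) = 0.360100
P(Shutdown chain inoperative) [OR] = 1 − (1−0.14) × (1−0.14) × (1−0.34) = 0.511864
P(Vent line down) [AND] = 0.360100 × 0.36 × 0.511864 × 0.19 = 0.012608
P(HIPPS stage inoperative) [OR] = 1 − (1−0.33) × (1−0.41) × (1−0.29) × (1−0.30) = 0.803536
P(Pipeline overpressure) [OR] = 1 − (1−0.765636) × (1−0.012608) × (1−0.803536) × (1−0.10) = 0.959083
Rounded to 4 decimal places: P(Pipeline overpressure) ≈ 0.9591.

0.9591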